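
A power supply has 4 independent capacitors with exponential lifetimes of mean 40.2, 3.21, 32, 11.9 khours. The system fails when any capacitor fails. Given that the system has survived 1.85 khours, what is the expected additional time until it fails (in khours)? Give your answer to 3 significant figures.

First-failure rate Σλ = 1/40.2 + 1/3.21 + 1/32 + 1/11.9 = 0.451686.
By memorylessness the expected residual is 1/Σλ = 2.21393 khours, regardless of the 1.85 already elapsed.

2.21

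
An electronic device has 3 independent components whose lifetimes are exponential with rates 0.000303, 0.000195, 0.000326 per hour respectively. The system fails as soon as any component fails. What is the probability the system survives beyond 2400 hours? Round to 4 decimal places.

0.1384

The time to first failure is exponential with rate Σλ = 0.000303 + 0.000195 + 0.000326 = 0.000824.
P(min > 2400) = e^(−0.000824·2400) = e^(−1.9776) ≈ 0.1384.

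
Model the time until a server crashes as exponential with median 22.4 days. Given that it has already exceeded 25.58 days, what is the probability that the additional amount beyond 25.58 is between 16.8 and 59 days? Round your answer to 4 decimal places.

0.4335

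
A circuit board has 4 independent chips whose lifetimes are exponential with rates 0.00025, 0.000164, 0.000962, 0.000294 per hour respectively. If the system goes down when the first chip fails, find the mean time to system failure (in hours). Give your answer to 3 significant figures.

The time to first failure is exponential with rate Σλ = 0.00025 + 0.000164 + 0.000962 + 0.000294 = 0.00167.
E[min] = 1/Σλ = 1/0.00167 = 598.802 hours.

599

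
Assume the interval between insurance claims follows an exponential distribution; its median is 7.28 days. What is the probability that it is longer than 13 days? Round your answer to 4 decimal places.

0.2900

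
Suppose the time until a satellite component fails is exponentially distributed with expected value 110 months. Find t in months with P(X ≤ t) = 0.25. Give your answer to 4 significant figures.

The rate is λ = 1/110 = 0.00909091 per month.
Set 1 − e^(−λt) = 0.25, so t = −ln(0.75)/λ = 0.28768/0.00909091 ≈ 31.645 months.

31.65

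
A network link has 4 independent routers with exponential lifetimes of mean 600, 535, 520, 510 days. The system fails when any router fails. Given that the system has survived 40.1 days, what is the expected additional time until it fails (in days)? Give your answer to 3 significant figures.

135

First-failure rate Σλ = 1/600 + 1/535 + 1/520 + 1/510 = 0.00741969.
By memorylessness the expected residual is 1/Σλ = 134.777 days, regardless of the 40.1 already elapsed.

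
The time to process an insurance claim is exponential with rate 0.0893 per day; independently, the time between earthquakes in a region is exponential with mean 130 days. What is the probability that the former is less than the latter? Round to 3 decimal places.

λ_1 = 0.0893, λ_2 = 1/130 = 0.00769231.
For independent exponentials, P(the former < the latter) = λ_1/(λ_1+λ_2) = 0.0893/0.0969923 ≈ 0.921.

0.921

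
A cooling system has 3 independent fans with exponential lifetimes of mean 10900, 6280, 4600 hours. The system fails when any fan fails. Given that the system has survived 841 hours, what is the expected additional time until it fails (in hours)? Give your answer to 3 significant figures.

2140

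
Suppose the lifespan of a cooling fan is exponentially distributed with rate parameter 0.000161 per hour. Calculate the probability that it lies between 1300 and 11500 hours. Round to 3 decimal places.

P(1300 < X < 11500) = e^(−λ·1300) − e^(−λ·11500) = 0.81115 − 0.15700 ≈ 0.654.

0.654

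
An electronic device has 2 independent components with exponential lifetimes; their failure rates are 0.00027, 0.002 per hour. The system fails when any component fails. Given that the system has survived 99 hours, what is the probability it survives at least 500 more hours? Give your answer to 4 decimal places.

0.3214

Time to first failure ~ Exp(Σλ) with Σλ = 0.00227.
By memorylessness, P(T > 99+500 | T > 99) = P(T > 500) = e^(−0.00227·500) ≈ 0.3214.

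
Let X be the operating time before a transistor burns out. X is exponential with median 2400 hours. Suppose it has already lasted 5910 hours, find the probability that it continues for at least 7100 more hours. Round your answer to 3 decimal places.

For an exponential, median = ln(2)/λ, so λ = ln 2 / 2400 = 0.000288811 per hour.
The exponential is memoryless, so the remaining time is again Exp(λ): the condition X > 5910 is irrelevant.
P(X > 7100) = e^(−2.0506) ≈ 0.129.

0.129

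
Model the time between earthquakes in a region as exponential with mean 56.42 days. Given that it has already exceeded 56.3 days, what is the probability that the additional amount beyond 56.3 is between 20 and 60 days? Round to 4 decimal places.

The rate is λ = 1/56.42 = 0.0177242 per day.
Memoryless: the residual past 56.3 is again Exp(λ).
P(20 < residual < 60) = e^(−λ·20) − e^(−λ·60) = 0.70154 − 0.34526 ≈ 0.3563.

0.3563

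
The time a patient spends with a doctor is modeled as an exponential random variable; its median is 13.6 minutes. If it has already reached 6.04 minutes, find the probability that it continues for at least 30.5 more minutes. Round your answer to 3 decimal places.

0.211

For an exponential, median = ln(2)/λ, so λ = ln 2 / 13.6 = 0.0509667 per minute.
By the memoryless property, P(X > 6.04+30.5 | X > 6.04) = P(X > 30.5).
P(X > 30.5) = e^(−1.5545) ≈ 0.211.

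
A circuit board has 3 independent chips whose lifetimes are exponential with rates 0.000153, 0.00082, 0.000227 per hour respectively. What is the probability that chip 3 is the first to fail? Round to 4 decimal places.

The time to first failure is exponential with rate Σλ = 0.000153 + 0.00082 + 0.000227 = 0.0012.
P(chip 3 first) = λ_3/Σλ = 0.000227/0.0012 ≈ 0.1892.

0.1892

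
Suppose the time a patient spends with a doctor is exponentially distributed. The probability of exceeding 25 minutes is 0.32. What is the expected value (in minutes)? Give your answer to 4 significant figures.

21.94

e^(−λ·25) = 0.32 ⇒ λ = −ln(0.32)/25 = 0.0455774.
Mean = 1/λ = 21.9407 minutes.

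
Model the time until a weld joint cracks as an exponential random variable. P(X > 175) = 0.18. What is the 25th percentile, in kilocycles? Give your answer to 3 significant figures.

e^(−λ·175) = 0.18 ⇒ λ = −ln(0.18)/175 = 0.00979885.
25th percentile: 1 − e^(−λt) = 0.25, t = −ln(0.75)/λ = 29.3588 kilocycles.

29.4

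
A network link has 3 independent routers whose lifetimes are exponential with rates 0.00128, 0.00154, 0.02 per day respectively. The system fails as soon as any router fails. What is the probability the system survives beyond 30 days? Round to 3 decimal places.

The time to first failure is exponential with rate Σλ = 0.00128 + 0.00154 + 0.02 = 0.02282.
P(min > 30) = e^(−0.02282·30) = e^(−0.6846) ≈ 0.504.

0.504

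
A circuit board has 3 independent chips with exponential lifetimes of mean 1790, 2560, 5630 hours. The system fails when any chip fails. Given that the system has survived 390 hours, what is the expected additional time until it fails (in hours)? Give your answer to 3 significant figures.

First-failure rate Σλ = 1/1790 + 1/2560 + 1/5630 = 0.0011269.
By memorylessness the expected residual is 1/Σλ = 887.387 hours, regardless of the 390 already elapsed.

887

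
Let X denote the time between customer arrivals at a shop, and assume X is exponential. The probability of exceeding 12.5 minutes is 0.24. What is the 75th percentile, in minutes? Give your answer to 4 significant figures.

e^(−λ·12.5) = 0.24 ⇒ λ = −ln(0.24)/12.5 = 0.114169.
75th percentile: 1 − e^(−λt) = 0.75, t = −ln(0.25)/λ = 12.1424 minutes.

12.14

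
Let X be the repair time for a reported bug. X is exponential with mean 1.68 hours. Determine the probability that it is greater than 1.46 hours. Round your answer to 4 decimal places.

The rate is λ = 1/1.68 = 0.595238 per hour.
P(X > 1.46) = e^(−λ·1.46) = e^(−0.86905) ≈ 0.4194.

0.4194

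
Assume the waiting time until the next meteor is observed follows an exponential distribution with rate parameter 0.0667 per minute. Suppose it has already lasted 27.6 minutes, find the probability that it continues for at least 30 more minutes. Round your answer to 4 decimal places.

The exponential is memoryless, so the remaining time is again Exp(λ): the condition X > 27.6 is irrelevant.
P(X > 30) = e^(−2.001) ≈ 0.1352.

0.1352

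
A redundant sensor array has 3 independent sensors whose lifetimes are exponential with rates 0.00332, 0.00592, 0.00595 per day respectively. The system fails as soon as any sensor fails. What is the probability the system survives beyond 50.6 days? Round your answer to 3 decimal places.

The time to first failure is exponential with rate Σλ = 0.00332 + 0.00592 + 0.00595 = 0.01519.
P(min > 50.6) = e^(−0.01519·50.6) = e^(−0.76861) ≈ 0.464.

0.464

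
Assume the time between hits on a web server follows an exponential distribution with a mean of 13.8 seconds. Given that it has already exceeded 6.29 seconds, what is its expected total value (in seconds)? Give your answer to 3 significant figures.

The rate is λ = 1/13.8 = 0.0724638 per second.
By memorylessness, E[X | X > 6.29] = 6.29 + 1/λ = 6.29 + 13.8 = 20.09 seconds.

20.1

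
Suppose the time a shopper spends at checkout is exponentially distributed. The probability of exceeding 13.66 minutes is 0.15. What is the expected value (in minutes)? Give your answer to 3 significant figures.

7.20

e^(−λ·13.66) = 0.15 ⇒ λ = −ln(0.15)/13.66 = 0.138881.
Mean = 1/λ = 7.20039 minutes.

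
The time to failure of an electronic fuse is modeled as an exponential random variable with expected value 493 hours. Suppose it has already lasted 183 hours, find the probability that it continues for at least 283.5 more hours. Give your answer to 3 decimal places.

The rate is λ = 1/493 = 0.0020284 per hour.
By the memoryless property, P(X > 183+283.5 | X > 183) = P(X > 283.5).
P(X > 283.5) = e^(−0.57505) ≈ 0.563.

0.563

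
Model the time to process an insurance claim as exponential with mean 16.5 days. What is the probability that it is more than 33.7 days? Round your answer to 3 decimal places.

0.130

The rate is λ = 1/16.5 = 0.0606061 per day.
P(X > 33.7) = e^(−λ·33.7) = e^(−2.0424) ≈ 0.130.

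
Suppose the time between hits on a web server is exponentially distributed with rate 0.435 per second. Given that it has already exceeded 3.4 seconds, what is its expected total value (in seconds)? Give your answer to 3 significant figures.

By memorylessness, E[X | X > 3.4] = 3.4 + 1/λ = 3.4 + 2.29885 = 5.69885 seconds.

5.70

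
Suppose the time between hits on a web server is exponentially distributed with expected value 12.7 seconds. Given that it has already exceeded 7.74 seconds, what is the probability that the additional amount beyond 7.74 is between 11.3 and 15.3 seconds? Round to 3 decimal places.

0.111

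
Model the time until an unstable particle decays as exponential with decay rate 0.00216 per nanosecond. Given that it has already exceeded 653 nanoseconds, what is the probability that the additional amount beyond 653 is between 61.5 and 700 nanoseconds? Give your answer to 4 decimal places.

0.6551

Memoryless: the residual past 653 is again Exp(λ).
P(61.5 < residual < 700) = e^(−λ·61.5) − e^(−λ·700) = 0.87561 − 0.22047 ≈ 0.6551.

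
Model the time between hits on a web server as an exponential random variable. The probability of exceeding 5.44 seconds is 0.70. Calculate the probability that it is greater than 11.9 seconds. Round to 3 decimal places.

0.458

e^(−λ·5.44) = 0.70 ⇒ λ = −ln(0.70)/5.44 = 0.0655652.
P(X > 11.9) = e^(−0.0655652·11.9) = e^(−0.78023) ≈ 0.458.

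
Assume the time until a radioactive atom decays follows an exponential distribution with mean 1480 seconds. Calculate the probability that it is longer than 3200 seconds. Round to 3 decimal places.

0.115

The rate is λ = 1/1480 = 0.000675676 per second.
P(X > 3200) = e^(−λ·3200) = e^(−2.1622) ≈ 0.115.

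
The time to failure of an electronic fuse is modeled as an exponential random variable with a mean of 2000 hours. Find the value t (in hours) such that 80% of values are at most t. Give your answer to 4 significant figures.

The rate is λ = 1/2000 = 0.0005 per hour.
Set 1 − e^(−λt) = 0.8, so t = −ln(0.2)/λ = 1.6094/0.0005 ≈ 3218.88 hours.

3219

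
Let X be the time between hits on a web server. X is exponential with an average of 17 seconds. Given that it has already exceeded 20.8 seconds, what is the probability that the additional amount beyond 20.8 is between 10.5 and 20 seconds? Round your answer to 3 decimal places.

0.231

The rate is λ = 1/17 = 0.0588235 per second.
Memoryless: the residual past 20.8 is again Exp(λ).
P(10.5 < residual < 20) = e^(−λ·10.5) − e^(−λ·20) = 0.53921 − 0.30837 ≈ 0.231.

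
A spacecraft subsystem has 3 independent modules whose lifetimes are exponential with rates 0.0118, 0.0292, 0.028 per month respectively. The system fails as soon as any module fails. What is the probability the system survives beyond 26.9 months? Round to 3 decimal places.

The time to first failure is exponential with rate Σλ = 0.0118 + 0.0292 + 0.028 = 0.069.
P(min > 26.9) = e^(−0.069·26.9) = e^(−1.8561) ≈ 0.156.

0.156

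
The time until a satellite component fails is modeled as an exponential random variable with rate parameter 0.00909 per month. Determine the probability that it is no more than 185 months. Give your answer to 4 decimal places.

P(X ≤ 185) = 1 − e^(−λ·185) = 1 − e^(−1.6817) ≈ 0.8139.

0.8139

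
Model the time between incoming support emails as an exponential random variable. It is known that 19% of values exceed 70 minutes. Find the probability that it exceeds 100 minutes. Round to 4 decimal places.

e^(−λ·70) = 0.19 ⇒ λ = −ln(0.19)/70 = 0.0237247.
P(X > 100) = e^(−0.0237247·100) = e^(−2.3725) ≈ 0.0932.

0.0932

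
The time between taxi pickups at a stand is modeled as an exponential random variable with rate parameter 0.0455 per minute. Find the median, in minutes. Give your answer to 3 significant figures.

15.2

Set 1 − e^(−λt) = 0.5, so t = −ln(0.5)/λ = 0.69315/0.0455 ≈ 15.234 minutes.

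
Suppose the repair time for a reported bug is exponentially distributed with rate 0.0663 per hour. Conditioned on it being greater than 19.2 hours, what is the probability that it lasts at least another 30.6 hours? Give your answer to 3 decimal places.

By the memoryless property, P(X > 19.2+30.6 | X > 19.2) = P(X > 30.6).
P(X > 30.6) = e^(−2.0288) ≈ 0.131.

0.131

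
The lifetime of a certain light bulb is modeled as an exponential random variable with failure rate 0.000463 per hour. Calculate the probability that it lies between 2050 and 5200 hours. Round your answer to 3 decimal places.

0.297

P(2050 < X < 5200) = e^(−λ·2050) − e^(−λ·5200) = 0.38707 − 0.09003 ≈ 0.297.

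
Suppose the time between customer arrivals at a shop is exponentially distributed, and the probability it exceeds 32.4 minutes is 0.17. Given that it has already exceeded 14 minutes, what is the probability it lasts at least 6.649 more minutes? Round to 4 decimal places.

0.6951

From e^(−λ·32.4) = 0.17, λ = −ln(0.17)/32.4 = 0.05469.
Memoryless: P(X > 14+6.649 | X > 14) = P(X > 6.649) = e^(−0.05469·6.649) ≈ 0.6951.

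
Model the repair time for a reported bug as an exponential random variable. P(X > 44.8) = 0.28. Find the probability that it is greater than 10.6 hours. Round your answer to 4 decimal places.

0.7399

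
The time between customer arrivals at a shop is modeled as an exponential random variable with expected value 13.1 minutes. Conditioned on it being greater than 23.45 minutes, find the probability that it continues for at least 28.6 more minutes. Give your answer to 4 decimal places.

0.1127

The rate is λ = 1/13.1 = 0.0763359 per minute.
By the memoryless property, P(X > 23.45+28.6 | X > 23.45) = P(X > 28.6).
P(X > 28.6) = e^(−2.1832) ≈ 0.1127.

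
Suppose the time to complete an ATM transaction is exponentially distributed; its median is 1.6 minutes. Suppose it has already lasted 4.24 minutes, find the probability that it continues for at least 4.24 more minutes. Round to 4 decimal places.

0.1593

For an exponential, median = ln(2)/λ, so λ = ln 2 / 1.6 = 0.433217 per minute.
The exponential is memoryless, so the remaining time is again Exp(λ): the condition X > 4.24 is irrelevant.
P(X > 4.24) = e^(−1.8368) ≈ 0.1593.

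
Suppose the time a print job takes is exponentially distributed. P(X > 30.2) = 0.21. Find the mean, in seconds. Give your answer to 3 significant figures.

19.4

e^(−λ·30.2) = 0.21 ⇒ λ = −ln(0.21)/30.2 = 0.0516771.
Mean = 1/λ = 19.3509 seconds.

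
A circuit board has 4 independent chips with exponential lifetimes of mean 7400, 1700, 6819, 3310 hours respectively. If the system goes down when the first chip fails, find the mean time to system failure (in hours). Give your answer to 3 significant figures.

853

The first failure time is exponential with rate Σλ_i = 1/7400 + 1/1700 + 1/6819 + 1/3310 = 0.00117213 per hour.
E[min] = 1/Σλ = 1/0.00117213 = 853.145 hours.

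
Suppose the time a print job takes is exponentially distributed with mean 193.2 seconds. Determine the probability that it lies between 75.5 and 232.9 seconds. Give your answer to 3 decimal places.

The rate is λ = 1/193.2 = 0.00517598 per second.
P(75.5 < X < 232.9) = e^(−λ·75.5) − e^(−λ·232.9) = 0.67652 − 0.29955 ≈ 0.377.

0.377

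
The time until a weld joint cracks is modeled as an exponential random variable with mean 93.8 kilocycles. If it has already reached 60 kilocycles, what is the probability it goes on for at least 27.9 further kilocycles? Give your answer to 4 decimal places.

0.7427

The rate is λ = 1/93.8 = 0.010661 per kilocycle.
The exponential is memoryless, so the remaining time is again Exp(λ): the condition X > 60 is irrelevant.
P(X > 27.9) = e^(−0.29744) ≈ 0.7427.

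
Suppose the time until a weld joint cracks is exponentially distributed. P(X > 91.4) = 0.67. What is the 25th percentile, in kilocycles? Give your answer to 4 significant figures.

e^(−λ·91.4) = 0.67 ⇒ λ = −ln(0.67)/91.4 = 0.00438159.
25th percentile: 1 − e^(−λt) = 0.25, t = −ln(0.75)/λ = 65.657 kilocycles.

65.66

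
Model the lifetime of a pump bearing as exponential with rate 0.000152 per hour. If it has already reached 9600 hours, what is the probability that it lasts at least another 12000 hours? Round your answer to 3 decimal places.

P(X > s+t | X > s) = e^(−λ(s+t))/e^(−λs) = e^(−λt), independent of s = 9600.
P(X > 12000) = e^(−1.824) ≈ 0.161.

0.161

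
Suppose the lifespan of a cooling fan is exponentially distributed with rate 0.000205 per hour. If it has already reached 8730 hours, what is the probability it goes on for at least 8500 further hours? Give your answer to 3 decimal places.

By the memoryless property, P(X > 8730+8500 | X > 8730) = P(X > 8500).
P(X > 8500) = e^(−1.7425) ≈ 0.175.

0.175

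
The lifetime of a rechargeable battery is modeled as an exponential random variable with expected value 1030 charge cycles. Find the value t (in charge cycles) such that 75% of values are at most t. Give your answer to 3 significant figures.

1430

The rate is λ = 1/1030 = 0.000970874 per charge cycle.
Set 1 − e^(−λt) = 0.75, so t = −ln(0.25)/λ = 1.3863/0.000970874 ≈ 1427.88 charge cycles.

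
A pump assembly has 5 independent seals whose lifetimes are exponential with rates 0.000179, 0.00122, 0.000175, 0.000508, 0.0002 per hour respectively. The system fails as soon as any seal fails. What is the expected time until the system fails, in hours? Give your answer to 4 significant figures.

438.2

The time to first failure is exponential with rate Σλ = 0.000179 + 0.00122 + 0.000175 + 0.000508 + 0.0002 = 0.002282.
E[min] = 1/Σλ = 1/0.002282 = 438.212 hours.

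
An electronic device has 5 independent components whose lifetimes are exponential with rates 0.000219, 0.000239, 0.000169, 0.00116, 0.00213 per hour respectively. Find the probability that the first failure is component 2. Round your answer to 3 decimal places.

0.061

The time to first failure is exponential with rate Σλ = 0.000219 + 0.000239 + 0.000169 + 0.00116 + 0.00213 = 0.003917.
P(component 2 first) = λ_2/Σλ = 0.000239/0.003917 ≈ 0.061.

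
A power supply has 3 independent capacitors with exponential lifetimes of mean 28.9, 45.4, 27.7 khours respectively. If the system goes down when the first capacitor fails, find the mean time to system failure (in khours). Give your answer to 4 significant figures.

10.78

The first failure time is exponential with rate Σλ_i = 1/28.9 + 1/45.4 + 1/27.7 = 0.0927296 per khour.
E[min] = 1/Σλ = 1/0.0927296 = 10.784 khours.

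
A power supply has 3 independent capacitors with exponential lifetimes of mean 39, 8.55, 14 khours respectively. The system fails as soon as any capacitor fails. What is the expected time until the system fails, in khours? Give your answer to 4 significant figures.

The first failure time is exponential with rate Σλ_i = 1/39 + 1/8.55 + 1/14 = 0.214029 per khour.
E[min] = 1/Σλ = 1/0.214029 = 4.67227 khours.

4.672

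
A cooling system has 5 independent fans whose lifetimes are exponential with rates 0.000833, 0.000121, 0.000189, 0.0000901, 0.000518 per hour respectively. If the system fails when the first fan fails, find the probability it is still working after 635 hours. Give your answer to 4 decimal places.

The time to first failure is exponential with rate Σλ = 0.000833 + 0.000121 + 0.000189 + 0.0000901 + 0.000518 = 0.0017511.
P(min > 635) = e^(−0.0017511·635) = e^(−1.1119) ≈ 0.3289.

0.3289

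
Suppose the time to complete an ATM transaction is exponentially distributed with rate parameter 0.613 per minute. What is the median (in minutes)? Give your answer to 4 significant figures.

1.131

Set 1 − e^(−λt) = 0.5, so t = −ln(0.5)/λ = 0.69315/0.613 ≈ 1.13075 minutes.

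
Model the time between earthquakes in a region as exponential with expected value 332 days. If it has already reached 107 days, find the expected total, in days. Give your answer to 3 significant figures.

439

The rate is λ = 1/332 = 0.00301205 per day.
By memorylessness, E[X | X > 107] = 107 + 1/λ = 107 + 332 = 439 days.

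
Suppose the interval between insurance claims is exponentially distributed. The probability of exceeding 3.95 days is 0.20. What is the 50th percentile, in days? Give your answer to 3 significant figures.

1.70

e^(−λ·3.95) = 0.20 ⇒ λ = −ln(0.20)/3.95 = 0.407453.
50th percentile: 1 − e^(−λt) = 0.5, t = −ln(0.5)/λ = 1.70117 days.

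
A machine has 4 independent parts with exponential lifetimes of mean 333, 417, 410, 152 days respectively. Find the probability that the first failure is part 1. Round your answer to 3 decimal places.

0.208

Rates: λ_i = 1/mean_i → 0.003003, 0.00239808, 0.00243902, 0.00657895; Σλ = 0.0144191.
P(part 1 first) = λ_1/Σλ = 0.003003/0.0144191 ≈ 0.208.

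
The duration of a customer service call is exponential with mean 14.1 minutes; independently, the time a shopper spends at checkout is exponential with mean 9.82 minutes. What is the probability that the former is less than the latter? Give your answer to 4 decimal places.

0.4105

λ_1 = 1/14.1 = 0.070922, λ_2 = 1/9.82 = 0.101833.
For independent exponentials, P(the former < the latter) = λ_1/(λ_1+λ_2) = 0.070922/0.172755 ≈ 0.4105.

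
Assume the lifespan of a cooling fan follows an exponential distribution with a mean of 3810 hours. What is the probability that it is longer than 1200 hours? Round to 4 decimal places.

The rate is λ = 1/3810 = 0.000262467 per hour.
P(X > 1200) = e^(−λ·1200) = e^(−0.31496) ≈ 0.7298.

0.7298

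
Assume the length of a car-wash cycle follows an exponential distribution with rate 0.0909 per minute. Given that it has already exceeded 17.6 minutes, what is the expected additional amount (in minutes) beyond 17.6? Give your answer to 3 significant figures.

By memorylessness, the remaining amount past any threshold is again Exp(λ) with mean 1/λ = 11.0011 minutes.

11.0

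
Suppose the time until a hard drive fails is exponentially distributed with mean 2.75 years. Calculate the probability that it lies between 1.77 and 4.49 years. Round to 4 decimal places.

0.3300

The rate is λ = 1/2.75 = 0.363636 per year.
P(1.77 < X < 4.49) = e^(−λ·1.77) − e^(−λ·4.49) = 0.52538 − 0.19540 ≈ 0.3300.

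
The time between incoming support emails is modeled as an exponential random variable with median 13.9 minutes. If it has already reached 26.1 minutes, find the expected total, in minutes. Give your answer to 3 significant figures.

For an exponential, median = ln(2)/λ, so λ = ln 2 / 13.9 = 0.0498667 per minute.
By memorylessness, E[X | X > 26.1] = 26.1 + 1/λ = 26.1 + 20.0535 = 46.1535 minutes.

46.2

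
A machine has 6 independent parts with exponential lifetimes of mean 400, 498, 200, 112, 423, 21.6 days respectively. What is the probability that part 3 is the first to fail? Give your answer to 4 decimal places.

0.0745

Rates: λ_i = 1/mean_i → 0.0025, 0.00200803, 0.005, 0.00892857, 0.00236407, 0.0462963; Σλ = 0.067097.
P(part 3 first) = λ_3/Σλ = 0.005/0.067097 ≈ 0.0745.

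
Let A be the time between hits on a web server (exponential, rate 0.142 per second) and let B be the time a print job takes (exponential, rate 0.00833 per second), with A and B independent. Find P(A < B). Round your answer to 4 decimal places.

0.9446

λ_1 = 0.142, λ_2 = 0.00833.
For independent exponentials, P(A < B) = λ_1/(λ_1+λ_2) = 0.142/0.15033 ≈ 0.9446.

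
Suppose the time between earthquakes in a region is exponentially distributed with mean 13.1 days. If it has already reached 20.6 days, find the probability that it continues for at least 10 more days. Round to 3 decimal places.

The rate is λ = 1/13.1 = 0.0763359 per day.
The exponential is memoryless, so the remaining time is again Exp(λ): the condition X > 20.6 is irrelevant.
P(X > 10) = e^(−0.76336) ≈ 0.466.

0.466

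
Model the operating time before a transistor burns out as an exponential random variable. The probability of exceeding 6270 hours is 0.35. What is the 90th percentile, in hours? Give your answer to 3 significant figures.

13800

e^(−λ·6270) = 0.35 ⇒ λ = −ln(0.35)/6270 = 0.000167436.
90th percentile: 1 − e^(−λt) = 0.9, t = −ln(0.1)/λ = 13752.1 hours.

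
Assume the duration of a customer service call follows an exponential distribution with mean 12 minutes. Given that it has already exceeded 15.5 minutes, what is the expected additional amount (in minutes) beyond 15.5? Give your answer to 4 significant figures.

The rate is λ = 1/12 = 0.0833333 per minute.
By memorylessness, the remaining amount past any threshold is again Exp(λ) with mean 1/λ = 12 minutes.

12.00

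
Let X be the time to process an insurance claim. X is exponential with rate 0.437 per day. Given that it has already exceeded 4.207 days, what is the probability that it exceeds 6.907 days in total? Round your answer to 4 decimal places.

P(X > s+t | X > s) = e^(−λ(s+t))/e^(−λs) = e^(−λt), independent of s = 4.207.
P(X > 2.7) = e^(−1.1799) ≈ 0.3073.

0.3073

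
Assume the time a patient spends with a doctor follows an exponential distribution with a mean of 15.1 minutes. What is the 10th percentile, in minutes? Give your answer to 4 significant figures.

1.591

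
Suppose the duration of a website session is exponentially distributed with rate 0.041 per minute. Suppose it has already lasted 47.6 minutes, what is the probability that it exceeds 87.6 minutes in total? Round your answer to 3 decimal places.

0.194

By the memoryless property, P(X > 47.6+40 | X > 47.6) = P(X > 40).
P(X > 40) = e^(−1.64) ≈ 0.194.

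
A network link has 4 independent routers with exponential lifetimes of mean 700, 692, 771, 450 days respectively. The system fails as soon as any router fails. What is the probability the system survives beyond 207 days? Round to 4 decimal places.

The first failure time is exponential with rate Σλ_i = 1/700 + 1/692 + 1/771 + 1/450 = 0.0063929 per day.
P(min > 207) = e^(−0.0063929·207) = e^(−1.3233) ≈ 0.2662.

0.2662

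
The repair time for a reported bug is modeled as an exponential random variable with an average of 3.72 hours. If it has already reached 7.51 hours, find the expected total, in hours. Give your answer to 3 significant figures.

The rate is λ = 1/3.72 = 0.268817 per hour.
By memorylessness, E[X | X > 7.51] = 7.51 + 1/λ = 7.51 + 3.72 = 11.23 hours.

11.2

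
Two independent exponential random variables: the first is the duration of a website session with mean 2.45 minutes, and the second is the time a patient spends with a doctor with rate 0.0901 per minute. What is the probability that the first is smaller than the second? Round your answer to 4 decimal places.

λ_1 = 1/2.45 = 0.408163, λ_2 = 0.0901.
For independent exponentials, P(the first < the second) = λ_1/(λ_1+λ_2) = 0.408163/0.498263 ≈ 0.8192.

0.8192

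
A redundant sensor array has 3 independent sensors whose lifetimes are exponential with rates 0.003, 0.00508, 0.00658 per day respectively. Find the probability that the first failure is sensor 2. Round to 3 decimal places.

The time to first failure is exponential with rate Σλ = 0.003 + 0.00508 + 0.00658 = 0.01466.
P(sensor 2 first) = λ_2/Σλ = 0.00508/0.01466 ≈ 0.347.

0.347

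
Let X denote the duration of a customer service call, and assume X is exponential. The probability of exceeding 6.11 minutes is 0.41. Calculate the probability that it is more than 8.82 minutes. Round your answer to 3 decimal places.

0.276

e^(−λ·6.11) = 0.41 ⇒ λ = −ln(0.41)/6.11 = 0.145924.
P(X > 8.82) = e^(−0.145924·8.82) = e^(−1.2871) ≈ 0.276.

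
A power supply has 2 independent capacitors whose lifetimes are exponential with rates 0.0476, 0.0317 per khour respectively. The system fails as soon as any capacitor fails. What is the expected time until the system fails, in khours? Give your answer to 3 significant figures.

12.6

The time to first failure is exponential with rate Σλ = 0.0476 + 0.0317 = 0.0793.
E[min] = 1/Σλ = 1/0.0793 = 12.6103 khours.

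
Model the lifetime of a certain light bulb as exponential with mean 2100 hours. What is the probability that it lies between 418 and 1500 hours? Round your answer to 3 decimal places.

0.330

The rate is λ = 1/2100 = 0.00047619 per hour.
P(418 < X < 1500) = e^(−λ·418) − e^(−λ·1500) = 0.81951 − 0.48954 ≈ 0.330.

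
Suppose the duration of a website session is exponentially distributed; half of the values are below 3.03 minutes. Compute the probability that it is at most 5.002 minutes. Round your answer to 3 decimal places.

0.682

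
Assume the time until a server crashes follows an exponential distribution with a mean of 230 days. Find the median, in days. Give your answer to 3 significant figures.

The rate is λ = 1/230 = 0.00434783 per day.
Set 1 − e^(−λt) = 0.5, so t = −ln(0.5)/λ = 0.69315/0.00434783 ≈ 159.424 days.

159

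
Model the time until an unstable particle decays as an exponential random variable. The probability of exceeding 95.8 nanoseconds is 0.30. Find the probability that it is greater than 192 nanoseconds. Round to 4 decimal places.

0.0895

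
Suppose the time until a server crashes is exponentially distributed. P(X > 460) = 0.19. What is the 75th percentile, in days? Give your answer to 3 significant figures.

e^(−λ·460) = 0.19 ⇒ λ = −ln(0.19)/460 = 0.00361029.
75th percentile: 1 − e^(−λt) = 0.75, t = −ln(0.25)/λ = 383.985 days.

384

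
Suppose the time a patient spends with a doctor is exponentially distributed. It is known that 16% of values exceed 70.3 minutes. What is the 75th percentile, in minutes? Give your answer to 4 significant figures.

53.18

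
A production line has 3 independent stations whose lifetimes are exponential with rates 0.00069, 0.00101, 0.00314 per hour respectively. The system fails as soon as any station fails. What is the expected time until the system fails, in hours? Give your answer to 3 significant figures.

The time to first failure is exponential with rate Σλ = 0.00069 + 0.00101 + 0.00314 = 0.00484.
E[min] = 1/Σλ = 1/0.00484 = 206.612 hours.

207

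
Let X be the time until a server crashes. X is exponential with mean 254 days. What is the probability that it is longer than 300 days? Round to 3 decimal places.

The rate is λ = 1/254 = 0.00393701 per day.
P(X > 300) = e^(−λ·300) = e^(−1.1811) ≈ 0.307.

0.307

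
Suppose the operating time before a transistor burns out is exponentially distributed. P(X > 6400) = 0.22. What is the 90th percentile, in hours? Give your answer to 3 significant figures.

e^(−λ·6400) = 0.22 ⇒ λ = −ln(0.22)/6400 = 0.000236582.
90th percentile: 1 − e^(−λt) = 0.9, t = −ln(0.1)/λ = 9732.7 hours.

9730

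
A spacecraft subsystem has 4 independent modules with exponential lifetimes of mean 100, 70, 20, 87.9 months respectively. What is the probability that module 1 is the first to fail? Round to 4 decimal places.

Rates: λ_i = 1/mean_i → 0.01, 0.0142857, 0.05, 0.0113766; Σλ = 0.0856623.
P(module 1 first) = λ_1/Σλ = 0.01/0.0856623 ≈ 0.1167.

0.1167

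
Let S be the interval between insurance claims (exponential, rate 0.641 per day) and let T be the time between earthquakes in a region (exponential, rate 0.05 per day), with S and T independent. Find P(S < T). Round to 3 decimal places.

λ_1 = 0.641, λ_2 = 0.05.
For independent exponentials, P(S < T) = λ_1/(λ_1+λ_2) = 0.641/0.691 ≈ 0.928.

0.928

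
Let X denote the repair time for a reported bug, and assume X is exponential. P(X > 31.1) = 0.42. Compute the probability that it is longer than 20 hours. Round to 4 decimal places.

e^(−λ·31.1) = 0.42 ⇒ λ = −ln(0.42)/31.1 = 0.0278939.
P(X > 20) = e^(−0.0278939·20) = e^(−0.55788) ≈ 0.5724.

0.5724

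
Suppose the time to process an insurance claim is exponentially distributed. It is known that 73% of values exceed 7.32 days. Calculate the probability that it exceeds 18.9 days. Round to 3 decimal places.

e^(−λ·7.32) = 0.73 ⇒ λ = −ln(0.73)/7.32 = 0.0429933.
P(X > 18.9) = e^(−0.0429933·18.9) = e^(−0.81257) ≈ 0.444.

0.444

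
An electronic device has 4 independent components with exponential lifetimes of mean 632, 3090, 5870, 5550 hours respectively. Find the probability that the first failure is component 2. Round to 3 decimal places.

Rates: λ_i = 1/mean_i → 0.00158228, 0.000323625, 0.000170358, 0.00018018; Σλ = 0.00225644.
P(component 2 first) = λ_2/Σλ = 0.000323625/0.00225644 ≈ 0.143.

0.143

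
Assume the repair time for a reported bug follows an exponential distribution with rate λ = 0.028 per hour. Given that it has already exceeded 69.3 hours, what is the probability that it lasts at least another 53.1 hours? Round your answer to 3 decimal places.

By the memoryless property, P(X > 69.3+53.1 | X > 69.3) = P(X > 53.1).
P(X > 53.1) = e^(−1.4868) ≈ 0.226.

0.226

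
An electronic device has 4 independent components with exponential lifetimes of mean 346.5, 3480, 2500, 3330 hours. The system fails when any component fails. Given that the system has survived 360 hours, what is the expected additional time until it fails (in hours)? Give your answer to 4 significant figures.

First-failure rate Σλ = 1/346.5 + 1/3480 + 1/2500 + 1/3330 = 0.00387366.
By memorylessness the expected residual is 1/Σλ = 258.154 hours, regardless of the 360 already elapsed.

258.2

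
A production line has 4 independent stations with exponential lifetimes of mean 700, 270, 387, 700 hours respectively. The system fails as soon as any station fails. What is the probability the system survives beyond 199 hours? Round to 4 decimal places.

0.1621

The first failure time is exponential with rate Σλ_i = 1/700 + 1/270 + 1/387 + 1/700 = 0.00914483 per hour.
P(min > 199) = e^(−0.00914483·199) = e^(−1.8198) ≈ 0.1621.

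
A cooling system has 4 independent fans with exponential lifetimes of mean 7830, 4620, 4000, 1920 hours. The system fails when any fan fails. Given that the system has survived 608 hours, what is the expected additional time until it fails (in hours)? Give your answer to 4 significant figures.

896.9

First-failure rate Σλ = 1/7830 + 1/4620 + 1/4000 + 1/1920 = 0.001115.
By memorylessness the expected residual is 1/Σλ = 896.863 hours, regardless of the 608 already elapsed.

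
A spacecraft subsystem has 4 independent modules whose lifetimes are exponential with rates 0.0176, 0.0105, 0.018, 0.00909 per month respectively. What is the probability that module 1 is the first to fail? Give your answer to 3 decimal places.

The time to first failure is exponential with rate Σλ = 0.0176 + 0.0105 + 0.018 + 0.00909 = 0.05519.
P(module 1 first) = λ_1/Σλ = 0.0176/0.05519 ≈ 0.319.

0.319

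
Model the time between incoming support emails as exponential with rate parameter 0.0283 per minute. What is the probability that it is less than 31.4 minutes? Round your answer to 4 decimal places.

0.5888

P(X ≤ 31.4) = 1 − e^(−λ·31.4) = 1 − e^(−0.88862) ≈ 0.5888.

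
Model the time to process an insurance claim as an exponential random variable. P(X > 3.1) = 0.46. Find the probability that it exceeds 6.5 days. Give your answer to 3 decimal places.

e^(−λ·3.1) = 0.46 ⇒ λ = −ln(0.46)/3.1 = 0.250493.
P(X > 6.5) = e^(−0.250493·6.5) = e^(−1.6282) ≈ 0.196.

0.196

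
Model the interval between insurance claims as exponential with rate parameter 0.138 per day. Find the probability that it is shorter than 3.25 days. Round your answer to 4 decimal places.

P(X ≤ 3.25) = 1 − e^(−λ·3.25) = 1 − e^(−0.4485) ≈ 0.3614.

0.3614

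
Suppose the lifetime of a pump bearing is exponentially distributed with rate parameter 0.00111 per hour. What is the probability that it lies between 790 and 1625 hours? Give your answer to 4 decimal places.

0.2514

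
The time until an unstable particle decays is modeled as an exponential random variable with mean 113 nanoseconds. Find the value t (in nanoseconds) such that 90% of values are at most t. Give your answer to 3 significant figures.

260

The rate is λ = 1/113 = 0.00884956 per nanosecond.
Set 1 − e^(−λt) = 0.9, so t = −ln(0.1)/λ = 2.3026/0.00884956 ≈ 260.192 nanoseconds.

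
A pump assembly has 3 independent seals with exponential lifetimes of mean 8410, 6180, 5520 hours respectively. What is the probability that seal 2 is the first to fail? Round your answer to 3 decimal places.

Rates: λ_i = 1/mean_i → 0.000118906, 0.000161812, 0.000181159; Σλ = 0.000461878.
P(seal 2 first) = λ_2/Σλ = 0.000161812/0.000461878 ≈ 0.350.

0.350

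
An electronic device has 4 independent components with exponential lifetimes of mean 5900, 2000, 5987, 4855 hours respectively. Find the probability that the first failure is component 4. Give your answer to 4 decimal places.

Rates: λ_i = 1/mean_i → 0.000169492, 0.0005, 0.000167029, 0.000205973; Σλ = 0.00104249.
P(component 4 first) = λ_4/Σλ = 0.000205973/0.00104249 ≈ 0.1976.

0.1976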